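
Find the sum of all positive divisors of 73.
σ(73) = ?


Divisors of 73: 1, 73
Sum = 1 + 73 = 74

σ(73) = 74


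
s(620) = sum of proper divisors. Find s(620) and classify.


Proper divisors: 1, 2, 4, 5, 10, 20, 31, 62, 124, 155, 310
Sum = 1 + 2 + 4 + 5 + 10 + 20 + 31 + 62 + 124 + 155 + 310 = 724
724 > 620 → abundant

s(620) = 724 (abundant)


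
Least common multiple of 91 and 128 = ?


GCD(91, 128) = 1
LCM = 91*128/1 = 11648/1 = 11648

LCM = 11648


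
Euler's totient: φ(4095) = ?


4095 = 3^2 × 5 × 7 × 13
Prime factors: 3, 5, 7, 13
φ(4095) = 4095 × (1-1/3) × (1-1/5) × (1-1/7) × (1-1/13)
= 4095 × 2/3 × 4/5 × 6/7 × 12/13 = 1728

φ(4095) = 1728


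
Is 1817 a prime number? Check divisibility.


1817 / 23 = 79 (exact division)
1817 is NOT prime.

No, 1817 is not prime


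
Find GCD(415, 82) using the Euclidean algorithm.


415 = 5 * 82 + 5
82 = 16 * 5 + 2
5 = 2 * 2 + 1
2 = 2 * 1 + 0
GCD = 1


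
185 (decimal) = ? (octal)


185 (base 10) = 185 (decimal)
185 (decimal) = 271 (base 8)


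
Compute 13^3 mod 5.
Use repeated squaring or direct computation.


13^1 mod 5 = 3
13^2 mod 5 = 4
13^3 mod 5 = 2


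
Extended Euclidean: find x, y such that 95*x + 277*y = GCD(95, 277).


Tabular extended Euclidean (each row: r = 95*s + 277*t):
r=95, s=1, t=0
r=277, s=0, t=1
q=0: r=95, s=1, t=0   [95*(1) + 277*(0) = 95]
q=2: r=87, s=-2, t=1   [95*(-2) + 277*(1) = 87]
q=1: r=8, s=3, t=-1   [95*(3) + 277*(-1) = 8]
q=10: r=7, s=-32, t=11   [95*(-32) + 277*(11) = 7]
q=1: r=1, s=35, t=-12   [95*(35) + 277*(-12) = 1]
q=7: r=0, s=-277, t=95   [95*(-277) + 277*(95) = 0]
GCD = 1; from the row with r=1: x=35, y=-12
Check: 95*(35) + 277*(-12) = 3325 - 3324 = 1

GCD = 1, x = 35, y = -12


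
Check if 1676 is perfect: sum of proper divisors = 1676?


Proper divisors of 1676: 1, 2, 4, 419, 838
Sum = 1 + 2 + 4 + 419 + 838 = 1264

No, 1676 is not perfect (1264 ≠ 1676)


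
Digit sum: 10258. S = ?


1 + 0 + 2 + 5 + 8 = 16


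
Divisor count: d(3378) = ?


3378 = 2^1 × 3^1 × 563^1
d(3378) = (1+1) × (1+1) × (1+1) = 8

8 divisors


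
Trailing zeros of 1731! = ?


floor(1731/5) = 346
floor(1731/25) = 69
floor(1731/125) = 13
floor(1731/625) = 2
Total = 430

430 trailing zeros


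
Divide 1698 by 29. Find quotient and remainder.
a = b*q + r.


1698 = 29 * 58 + 16
Check: 1682 + 16 = 1698

q = 58, r = 16


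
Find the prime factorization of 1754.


1754 / 2 = 877
877 / 877 = 1
1754 = 2 × 877


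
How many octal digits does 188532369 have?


188532369 in base 8 = 1317143221
Number of digits = 10

10 digits (base 8)


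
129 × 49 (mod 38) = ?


129 × 49 = 6321
6321 mod 38 = 13


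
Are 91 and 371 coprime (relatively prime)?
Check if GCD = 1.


Euclidean algorithm:
371 = 4 * 91 + 7
91 = 13 * 7 + 0
GCD(91, 371) = 7

No, not coprime (GCD = 7)


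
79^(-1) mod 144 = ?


Use the extended Euclidean algorithm on (144, 79); each row r = 144*s + 79*t:
r=144, s=1, t=0
r=79, s=0, t=1
q=1: r=65, s=1, t=-1   [144*(1) + 79*(-1) = 65]
q=1: r=14, s=-1, t=2   [144*(-1) + 79*(2) = 14]
q=4: r=9, s=5, t=-9   [144*(5) + 79*(-9) = 9]
q=1: r=5, s=-6, t=11   [144*(-6) + 79*(11) = 5]
q=1: r=4, s=11, t=-20   [144*(11) + 79*(-20) = 4]
q=1: r=1, s=-17, t=31   [144*(-17) + 79*(31) = 1]
q=4: r=0, s=79, t=-144   [144*(79) + 79*(-144) = 0]
GCD = 1 with t = 31, so 79*(31) ≡ 1 (mod 144)
Inverse = 31 mod 144 = 31
Check: 79 * 31 = 2449 ≡ 1 (mod 144)

79^(-1) ≡ 31 (mod 144)


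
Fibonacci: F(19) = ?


Sequence: 1, 1, 2, 3, 5, 8, 13, 21, 34, 55, 89, 144, 233, 377, 610, 987, 1597, 2584, 4181
F(19) = 4181


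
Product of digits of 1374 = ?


1 × 3 × 7 × 4 = 84


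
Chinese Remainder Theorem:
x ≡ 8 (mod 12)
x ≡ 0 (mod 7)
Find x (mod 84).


M = 12*7 = 84
M1 = M/12 = 7, M2 = M/7 = 12
M1^(-1) mod 12 = 7, M2^(-1) mod 7 = 3
x = 8*7*7 + 0*12*3 = 392
392 mod 84 = 56
Check: 56 mod 12 = 8 ✓, 56 mod 7 = 0 ✓

x ≡ 56 (mod 84)


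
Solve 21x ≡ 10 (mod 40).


GCD(21, 40) = 1, unique solution
a^(-1) mod 40 = 21
x = 21 * 10 mod 40 = 10

x ≡ 10 (mod 40)


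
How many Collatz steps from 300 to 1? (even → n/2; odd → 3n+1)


300 → 150 → 75 → 226 → 113 → 340 → 170 → 85 → 256 → 128 → 64 → 32 → 16 → 8 → 4 → 2 → 1
Total steps = 16

16 steps


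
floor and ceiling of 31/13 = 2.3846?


31/13 = 2.3846
floor = 2
ceil = 3

floor = 2, ceil = 3


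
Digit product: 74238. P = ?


7 × 4 × 2 × 3 × 8 = 1344


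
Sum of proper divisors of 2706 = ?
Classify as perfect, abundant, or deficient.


Proper divisors: 1, 2, 3, 6, 11, 22, 33, 41, 66, 82, 123, 246, 451, 902, 1353
Sum = 1 + 2 + 3 + 6 + 11 + 22 + 33 + 41 + 66 + 82 + 123 + 246 + 451 + 902 + 1353 = 3342
3342 > 2706 → abundant

s(2706) = 3342 (abundant)


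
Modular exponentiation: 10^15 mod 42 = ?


10^1 mod 42 = 10
10^2 mod 42 = 16
10^3 mod 42 = 34
10^4 mod 42 = 4
10^5 mod 42 = 40
10^6 mod 42 = 22
10^7 mod 42 = 10
10^8 mod 42 = 16
10^9 mod 42 = 34
10^10 mod 42 = 4
10^11 mod 42 = 40
10^12 mod 42 = 22
10^13 mod 42 = 10
10^14 mod 42 = 16
10^15 mod 42 = 34


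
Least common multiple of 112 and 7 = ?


GCD(112, 7) = 7
LCM = 112*7/7 = 784/7 = 112

LCM = 112


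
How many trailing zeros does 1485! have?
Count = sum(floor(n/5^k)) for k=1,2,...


floor(1485/5) = 297
floor(1485/25) = 59
floor(1485/125) = 11
floor(1485/625) = 2
Total = 369

369 trailing zeros


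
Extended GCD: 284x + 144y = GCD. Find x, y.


Tabular extended Euclidean (each row: r = 284*s + 144*t):
r=284, s=1, t=0
r=144, s=0, t=1
q=1: r=140, s=1, t=-1   [284*(1) + 144*(-1) = 140]
q=1: r=4, s=-1, t=2   [284*(-1) + 144*(2) = 4]
q=35: r=0, s=36, t=-71   [284*(36) + 144*(-71) = 0]
GCD = 4; from the row with r=4: x=-1, y=2
Check: 284*(-1) + 144*(2) = -284 + 288 = 4

GCD = 4, x = -1, y = 2


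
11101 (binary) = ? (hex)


11101 (base 2) = 29 (decimal)
29 (decimal) = 1D (base 16)


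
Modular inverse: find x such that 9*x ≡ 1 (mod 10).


Use the extended Euclidean algorithm on (10, 9); each row r = 10*s + 9*t:
r=10, s=1, t=0
r=9, s=0, t=1
q=1: r=1, s=1, t=-1   [10*(1) + 9*(-1) = 1]
q=9: r=0, s=-9, t=10   [10*(-9) + 9*(10) = 0]
GCD = 1 with t = -1, so 9*(-1) ≡ 1 (mod 10)
Inverse = -1 mod 10 = 9
Check: 9 * 9 = 81 ≡ 1 (mod 10)

9^(-1) ≡ 9 (mod 10)


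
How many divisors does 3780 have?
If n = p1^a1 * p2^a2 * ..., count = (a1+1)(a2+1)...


3780 = 2^2 × 3^3 × 5^1 × 7^1
d(3780) = (2+1) × (3+1) × (1+1) × (1+1) = 48

48 divisors


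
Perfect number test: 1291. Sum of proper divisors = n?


Proper divisors of 1291: 1
Sum = 1 = 1

No, 1291 is not perfect (1 ≠ 1291)


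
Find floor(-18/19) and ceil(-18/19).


-18/19 = -0.9474
floor = -1
ceil = 0

floor = -1, ceil = 0


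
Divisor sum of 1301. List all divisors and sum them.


Divisors of 1301: 1, 1301
Sum = 1 + 1301 = 1302

σ(1301) = 1302


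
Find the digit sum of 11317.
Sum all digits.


1 + 1 + 3 + 1 + 7 = 13


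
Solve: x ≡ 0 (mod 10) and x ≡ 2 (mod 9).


M = 10*9 = 90
M1 = M/10 = 9, M2 = M/9 = 10
M1^(-1) mod 10 = 9, M2^(-1) mod 9 = 1
x = 0*9*9 + 2*10*1 = 20
20 mod 90 = 20
Check: 20 mod 10 = 0 ✓, 20 mod 9 = 2 ✓

x ≡ 20 (mod 90)


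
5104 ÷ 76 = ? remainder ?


5104 = 76 * 67 + 12
Check: 5092 + 12 = 5104

q = 67, r = 12


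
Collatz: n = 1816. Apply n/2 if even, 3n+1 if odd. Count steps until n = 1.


1816 → 908 → 454 → 227 → 682 → 341 → 1024 → 512 → 256 → 128 → 64 → 32 → 16 → 8 → 4 → 2 → 1
Total steps = 16

16 steps


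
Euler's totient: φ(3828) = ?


3828 = 2^2 × 3 × 11 × 29
Prime factors: 2, 3, 11, 29
φ(3828) = 3828 × (1-1/2) × (1-1/3) × (1-1/11) × (1-1/29)
= 3828 × 1/2 × 2/3 × 10/11 × 28/29 = 1120

φ(3828) = 1120


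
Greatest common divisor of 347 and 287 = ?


347 = 1 * 287 + 60
287 = 4 * 60 + 47
60 = 1 * 47 + 13
47 = 3 * 13 + 8
13 = 1 * 8 + 5
8 = 1 * 5 + 3
5 = 1 * 3 + 2
3 = 1 * 2 + 1
2 = 2 * 1 + 0
GCD = 1


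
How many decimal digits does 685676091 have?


685676091 has 9 digits in base 10
floor(log10(685676091)) + 1 = floor(8.8361) + 1 = 9

9 digits (base 10)


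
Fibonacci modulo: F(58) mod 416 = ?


F(k) mod 416 for k=1..58:
1, 1, 2, 3, 5, 8, 13, 21, 34, 55, 89, 144, 233, 377, 194, 155, 349, 88, 21, 109, 130, 239, 369, 192, 145, 337, 66, 403, 53, 40, 93, 133, 226, 359, 169, 112, 281, 393, 258, 235, 77, 312, 389, 285, 258, 127, 385, 96, 65, 161, 226, 387, 197, 168, 365, 117, 66, 183
F(58) mod 416 = 183


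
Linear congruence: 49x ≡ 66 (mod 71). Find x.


GCD(49, 71) = 1, unique solution
a^(-1) mod 71 = 29
x = 29 * 66 mod 71 = 68

x ≡ 68 (mod 71)


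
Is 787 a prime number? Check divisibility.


Check divisors up to sqrt(787) = 28.0535
No divisors found.
787 is prime.

Yes, 787 is prime


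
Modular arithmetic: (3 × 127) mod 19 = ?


3 × 127 = 381
381 mod 19 = 1


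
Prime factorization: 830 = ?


830 / 2 = 415
415 / 5 = 83
83 / 83 = 1
830 = 2 × 5 × 83


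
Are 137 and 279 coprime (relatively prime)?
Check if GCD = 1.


Euclidean algorithm:
279 = 2 * 137 + 5
137 = 27 * 5 + 2
5 = 2 * 2 + 1
2 = 2 * 1 + 0
GCD(137, 279) = 1

Yes, coprime (GCD = 1)


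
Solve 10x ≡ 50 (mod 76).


GCD(10, 76) = 2 divides 50
Divide: 5x ≡ 25 (mod 38)
x ≡ 5 (mod 38)


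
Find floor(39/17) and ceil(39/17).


39/17 = 2.2941
floor = 2
ceil = 3

floor = 2, ceil = 3


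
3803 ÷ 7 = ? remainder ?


3803 = 7 * 543 + 2
Check: 3801 + 2 = 3803

q = 543, r = 2


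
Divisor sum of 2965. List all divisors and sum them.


Divisors of 2965: 1, 5, 593, 2965
Sum = 1 + 5 + 593 + 2965 = 3564

σ(2965) = 3564


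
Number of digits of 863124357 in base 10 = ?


863124357 has 9 digits in base 10
floor(log10(863124357)) + 1 = floor(8.9361) + 1 = 9

9 digits (base 10)


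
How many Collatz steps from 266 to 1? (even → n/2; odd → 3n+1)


266 → 133 → 400 → 200 → 100 → 50 → 25 → 76 → 38 → 19 → 58 → 29 → 88 → 44 → 22 → 11 → 34 → 17 → 52 → 26 → 13 → 40 → 20 → 10 → 5 → 16 → 8 → 4 → 2 → 1
Total steps = 29

29 steps


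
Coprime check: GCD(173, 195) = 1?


Euclidean algorithm:
195 = 1 * 173 + 22
173 = 7 * 22 + 19
22 = 1 * 19 + 3
19 = 6 * 3 + 1
3 = 3 * 1 + 0
GCD(173, 195) = 1

Yes, coprime (GCD = 1)


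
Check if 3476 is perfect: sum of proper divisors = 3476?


Proper divisors of 3476: 1, 2, 4, 11, 22, 44, 79, 158, 316, 869, 1738
Sum = 1 + 2 + 4 + 11 + 22 + 44 + 79 + 158 + 316 + 869 + 1738 = 3244

No, 3476 is not perfect (3244 ≠ 3476)


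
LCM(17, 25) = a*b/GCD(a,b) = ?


GCD(17, 25) = 1
LCM = 17*25/1 = 425/1 = 425

LCM = 425


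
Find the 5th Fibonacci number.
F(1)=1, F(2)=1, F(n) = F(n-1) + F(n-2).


Sequence: 1, 1, 2, 3, 5
F(5) = 5


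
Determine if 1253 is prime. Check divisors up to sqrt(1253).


1253 / 7 = 179 (exact division)
1253 is NOT prime.

No, 1253 is not prime


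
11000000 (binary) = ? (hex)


11000000 (base 2) = 192 (decimal)
192 (decimal) = C0 (base 16)


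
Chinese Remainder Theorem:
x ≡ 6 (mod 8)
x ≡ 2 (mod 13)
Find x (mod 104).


M = 8*13 = 104
M1 = M/8 = 13, M2 = M/13 = 8
M1^(-1) mod 8 = 5, M2^(-1) mod 13 = 5
x = 6*13*5 + 2*8*5 = 470
470 mod 104 = 54
Check: 54 mod 8 = 6 ✓, 54 mod 13 = 2 ✓

x ≡ 54 (mod 104)


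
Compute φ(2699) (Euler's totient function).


2699 = 2699
Prime factors: 2699
φ(2699) = 2699 × (1-1/2699)
= 2699 × 2698/2699 = 2698

φ(2699) = 2698


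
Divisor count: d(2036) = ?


2036 = 2^2 × 509^1
d(2036) = (2+1) × (1+1) = 6

6 divisors


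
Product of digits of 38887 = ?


3 × 8 × 8 × 8 × 7 = 10752


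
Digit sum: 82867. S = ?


8 + 2 + 8 + 6 + 7 = 31


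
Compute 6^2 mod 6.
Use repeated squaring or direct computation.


6^1 mod 6 = 0
6^2 mod 6 = 0


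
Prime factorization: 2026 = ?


2026 / 2 = 1013
1013 / 1013 = 1
2026 = 2 × 1013


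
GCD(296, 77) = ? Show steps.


296 = 3 * 77 + 65
77 = 1 * 65 + 12
65 = 5 * 12 + 5
12 = 2 * 5 + 2
5 = 2 * 2 + 1
2 = 2 * 1 + 0
GCD = 1


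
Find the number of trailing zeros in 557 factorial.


floor(557/5) = 111
floor(557/25) = 22
floor(557/125) = 4
Total = 137

137 trailing zeros


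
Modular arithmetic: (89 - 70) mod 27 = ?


89 - 70 = 19
19 mod 27 = 19


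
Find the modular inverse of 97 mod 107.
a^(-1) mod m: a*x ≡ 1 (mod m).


Use the extended Euclidean algorithm on (107, 97); each row r = 107*s + 97*t:
r=107, s=1, t=0
r=97, s=0, t=1
q=1: r=10, s=1, t=-1   [107*(1) + 97*(-1) = 10]
q=9: r=7, s=-9, t=10   [107*(-9) + 97*(10) = 7]
q=1: r=3, s=10, t=-11   [107*(10) + 97*(-11) = 3]
q=2: r=1, s=-29, t=32   [107*(-29) + 97*(32) = 1]
q=3: r=0, s=97, t=-107   [107*(97) + 97*(-107) = 0]
GCD = 1 with t = 32, so 97*(32) ≡ 1 (mod 107)
Inverse = 32 mod 107 = 32
Check: 97 * 32 = 3104 ≡ 1 (mod 107)

97^(-1) ≡ 32 (mod 107)


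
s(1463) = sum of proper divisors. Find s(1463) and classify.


Proper divisors: 1, 7, 11, 19, 77, 133, 209
Sum = 1 + 7 + 11 + 19 + 77 + 133 + 209 = 457
457 < 1463 → deficient

s(1463) = 457 (deficient)


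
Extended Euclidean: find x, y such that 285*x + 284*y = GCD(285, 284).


Tabular extended Euclidean (each row: r = 285*s + 284*t):
r=285, s=1, t=0
r=284, s=0, t=1
q=1: r=1, s=1, t=-1   [285*(1) + 284*(-1) = 1]
q=284: r=0, s=-284, t=285   [285*(-284) + 284*(285) = 0]
GCD = 1; from the row with r=1: x=1, y=-1
Check: 285*(1) + 284*(-1) = 285 - 284 = 1

GCD = 1, x = 1, y = -1


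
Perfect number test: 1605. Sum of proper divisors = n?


Proper divisors of 1605: 1, 3, 5, 15, 107, 321, 535
Sum = 1 + 3 + 5 + 15 + 107 + 321 + 535 = 987

No, 1605 is not perfect (987 ≠ 1605)


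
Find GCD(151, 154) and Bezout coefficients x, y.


Tabular extended Euclidean (each row: r = 151*s + 154*t):
r=151, s=1, t=0
r=154, s=0, t=1
q=0: r=151, s=1, t=0   [151*(1) + 154*(0) = 151]
q=1: r=3, s=-1, t=1   [151*(-1) + 154*(1) = 3]
q=50: r=1, s=51, t=-50   [151*(51) + 154*(-50) = 1]
q=3: r=0, s=-154, t=151   [151*(-154) + 154*(151) = 0]
GCD = 1; from the row with r=1: x=51, y=-50
Check: 151*(51) + 154*(-50) = 7701 - 7700 = 1

GCD = 1, x = 51, y = -50


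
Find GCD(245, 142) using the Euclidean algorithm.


245 = 1 * 142 + 103
142 = 1 * 103 + 39
103 = 2 * 39 + 25
39 = 1 * 25 + 14
25 = 1 * 14 + 11
14 = 1 * 11 + 3
11 = 3 * 3 + 2
3 = 1 * 2 + 1
2 = 2 * 1 + 0
GCD = 1


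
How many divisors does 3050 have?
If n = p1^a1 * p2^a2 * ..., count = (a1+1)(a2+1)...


3050 = 2^1 × 5^2 × 61^1
d(3050) = (1+1) × (2+1) × (1+1) = 12

12 divisors


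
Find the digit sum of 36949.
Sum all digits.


3 + 6 + 9 + 4 + 9 = 31


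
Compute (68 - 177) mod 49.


68 - 177 = -109
-109 mod 49 = 38


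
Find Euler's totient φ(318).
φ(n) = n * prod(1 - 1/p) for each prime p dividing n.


318 = 2 × 3 × 53
Prime factors: 2, 3, 53
φ(318) = 318 × (1-1/2) × (1-1/3) × (1-1/53)
= 318 × 1/2 × 2/3 × 52/53 = 104

φ(318) = 104


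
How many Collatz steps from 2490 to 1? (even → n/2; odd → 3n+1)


2490 → 1245 → 3736 → 1868 → 934 → 467 → 1402 → 701 → 2104 → 1052 → 526 → 263 → 790 → 395 → 1186 → 593 → 1780 → 890 → 445 → 1336 → 668 → 334 → 167 → 502 → 251 → 754 → 377 → 1132 → 566 → 283 → 850 → 425 → 1276 → 638 → 319 → 958 → 479 → 1438 → 719 → 2158 → 1079 → 3238 → 1619 → 4858 → 2429 → 7288 → 3644 → 1822 → 911 → 2734 → 1367 → 4102 → 2051 → 6154 → 3077 → 9232 → 4616 → 2308 → 1154 → 577 → 1732 → 866 → 433 → 1300 → 650 → 325 → 976 → 488 → 244 → 122 → 61 → 184 → 92 → 46 → 23 → 70 → 35 → 106 → 53 → 160 → 80 → 40 → 20 → 10 → 5 → 16 → 8 → 4 → 2 → 1
Total steps = 89

89 steps


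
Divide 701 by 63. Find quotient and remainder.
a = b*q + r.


701 = 63 * 11 + 8
Check: 693 + 8 = 701

q = 11, r = 8


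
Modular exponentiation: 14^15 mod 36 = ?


14^1 mod 36 = 14
14^2 mod 36 = 16
14^3 mod 36 = 8
14^4 mod 36 = 4
14^5 mod 36 = 20
14^6 mod 36 = 28
14^7 mod 36 = 32
14^8 mod 36 = 16
14^9 mod 36 = 8
14^10 mod 36 = 4
14^11 mod 36 = 20
14^12 mod 36 = 28
14^13 mod 36 = 32
14^14 mod 36 = 16
14^15 mod 36 = 8


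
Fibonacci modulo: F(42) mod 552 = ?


F(k) mod 552 for k=1..42:
1, 1, 2, 3, 5, 8, 13, 21, 34, 55, 89, 144, 233, 377, 58, 435, 493, 376, 317, 141, 458, 47, 505, 0, 505, 505, 458, 411, 317, 176, 493, 117, 58, 175, 233, 408, 89, 497, 34, 531, 13, 544
F(42) mod 552 = 544


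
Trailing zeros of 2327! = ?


floor(2327/5) = 465
floor(2327/25) = 93
floor(2327/125) = 18
floor(2327/625) = 3
Total = 579

579 trailing zeros


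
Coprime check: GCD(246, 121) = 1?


Euclidean algorithm:
246 = 2 * 121 + 4
121 = 30 * 4 + 1
4 = 4 * 1 + 0
GCD(246, 121) = 1

Yes, coprime (GCD = 1)


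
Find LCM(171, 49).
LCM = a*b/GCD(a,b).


GCD(171, 49) = 1
LCM = 171*49/1 = 8379/1 = 8379

LCM = 8379


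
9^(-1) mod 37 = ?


Use the extended Euclidean algorithm on (37, 9); each row r = 37*s + 9*t:
r=37, s=1, t=0
r=9, s=0, t=1
q=4: r=1, s=1, t=-4   [37*(1) + 9*(-4) = 1]
q=9: r=0, s=-9, t=37   [37*(-9) + 9*(37) = 0]
GCD = 1 with t = -4, so 9*(-4) ≡ 1 (mod 37)
Inverse = -4 mod 37 = 33
Check: 9 * 33 = 297 ≡ 1 (mod 37)

9^(-1) ≡ 33 (mod 37)


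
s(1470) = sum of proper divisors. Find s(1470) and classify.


Proper divisors: 1, 2, 3, 5, 6, 7, 10, 14, 15, 21, 30, 35, 42, 49, 70, 98, 105, 147, 210, 245, 294, 490, 735
Sum = 1 + 2 + 3 + 5 + 6 + 7 + 10 + 14 + 15 + 21 + 30 + 35 + 42 + 49 + 70 + 98 + 105 + 147 + 210 + 245 + 294 + 490 + 735 = 2634
2634 > 1470 → abundant

s(1470) = 2634 (abundant)


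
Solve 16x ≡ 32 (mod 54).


GCD(16, 54) = 2 divides 32
Divide: 8x ≡ 16 (mod 27)
x ≡ 2 (mod 27)


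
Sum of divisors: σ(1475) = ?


Divisors of 1475: 1, 5, 25, 59, 295, 1475
Sum = 1 + 5 + 25 + 59 + 295 + 1475 = 1860

σ(1475) = 1860


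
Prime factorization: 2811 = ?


2811 / 3 = 937
937 / 937 = 1
2811 = 3 × 937


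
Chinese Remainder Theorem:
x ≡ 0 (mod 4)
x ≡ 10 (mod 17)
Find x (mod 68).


M = 4*17 = 68
M1 = M/4 = 17, M2 = M/17 = 4
M1^(-1) mod 4 = 1, M2^(-1) mod 17 = 13
x = 0*17*1 + 10*4*13 = 520
520 mod 68 = 44
Check: 44 mod 4 = 0 ✓, 44 mod 17 = 10 ✓

x ≡ 44 (mod 68)


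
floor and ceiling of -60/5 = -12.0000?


-60/5 = -12.0000
floor = -12
ceil = -12

floor = -12, ceil = -12


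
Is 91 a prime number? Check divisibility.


91 / 7 = 13 (exact division)
91 is NOT prime.

No, 91 is not prime


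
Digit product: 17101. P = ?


1 × 7 × 1 × 0 × 1 = 0


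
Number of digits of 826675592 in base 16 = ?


826675592 in base 16 = 31461188
Number of digits = 8

8 digits (base 16)


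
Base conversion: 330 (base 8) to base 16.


330 (base 8) = 216 (decimal)
216 (decimal) = D8 (base 16)


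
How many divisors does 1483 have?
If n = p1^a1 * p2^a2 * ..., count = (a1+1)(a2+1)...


1483 = 1483^1
d(1483) = (1+1) = 2

2 divisors


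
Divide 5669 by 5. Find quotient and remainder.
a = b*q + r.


5669 = 5 * 1133 + 4
Check: 5665 + 4 = 5669

q = 1133, r = 4


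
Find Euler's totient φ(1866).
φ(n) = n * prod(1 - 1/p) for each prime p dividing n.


1866 = 2 × 3 × 311
Prime factors: 2, 3, 311
φ(1866) = 1866 × (1-1/2) × (1-1/3) × (1-1/311)
= 1866 × 1/2 × 2/3 × 310/311 = 620

φ(1866) = 620


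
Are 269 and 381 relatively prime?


Euclidean algorithm:
381 = 1 * 269 + 112
269 = 2 * 112 + 45
112 = 2 * 45 + 22
45 = 2 * 22 + 1
22 = 22 * 1 + 0
GCD(269, 381) = 1

Yes, coprime (GCD = 1)


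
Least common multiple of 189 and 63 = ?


GCD(189, 63) = 63
LCM = 189*63/63 = 11907/63 = 189

LCM = 189


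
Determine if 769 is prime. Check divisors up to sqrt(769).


Check divisors up to sqrt(769) = 27.7308
No divisors found.
769 is prime.

Yes, 769 is prime


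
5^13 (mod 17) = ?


5^1 mod 17 = 5
5^2 mod 17 = 8
5^3 mod 17 = 6
5^4 mod 17 = 13
5^5 mod 17 = 14
5^6 mod 17 = 2
5^7 mod 17 = 10
5^8 mod 17 = 16
5^9 mod 17 = 12
5^10 mod 17 = 9
5^11 mod 17 = 11
5^12 mod 17 = 4
5^13 mod 17 = 3


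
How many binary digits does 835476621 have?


835476621 in base 2 = 110001110011000101110010001101
Number of digits = 30

30 digits (base 2)


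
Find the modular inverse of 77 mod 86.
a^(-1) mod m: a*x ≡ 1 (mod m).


Use the extended Euclidean algorithm on (86, 77); each row r = 86*s + 77*t:
r=86, s=1, t=0
r=77, s=0, t=1
q=1: r=9, s=1, t=-1   [86*(1) + 77*(-1) = 9]
q=8: r=5, s=-8, t=9   [86*(-8) + 77*(9) = 5]
q=1: r=4, s=9, t=-10   [86*(9) + 77*(-10) = 4]
q=1: r=1, s=-17, t=19   [86*(-17) + 77*(19) = 1]
q=4: r=0, s=77, t=-86   [86*(77) + 77*(-86) = 0]
GCD = 1 with t = 19, so 77*(19) ≡ 1 (mod 86)
Inverse = 19 mod 86 = 19
Check: 77 * 19 = 1463 ≡ 1 (mod 86)

77^(-1) ≡ 19 (mod 86)


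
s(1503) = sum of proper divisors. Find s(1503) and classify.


Proper divisors: 1, 3, 9, 167, 501
Sum = 1 + 3 + 9 + 167 + 501 = 681
681 < 1503 → deficient

s(1503) = 681 (deficient)


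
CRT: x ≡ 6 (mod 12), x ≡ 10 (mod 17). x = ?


M = 12*17 = 204
M1 = M/12 = 17, M2 = M/17 = 12
M1^(-1) mod 12 = 5, M2^(-1) mod 17 = 10
x = 6*17*5 + 10*12*10 = 1710
1710 mod 204 = 78
Check: 78 mod 12 = 6 ✓, 78 mod 17 = 10 ✓

x ≡ 78 (mod 204)


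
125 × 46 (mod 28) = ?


125 × 46 = 5750
5750 mod 28 = 10


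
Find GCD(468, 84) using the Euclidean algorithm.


468 = 5 * 84 + 48
84 = 1 * 48 + 36
48 = 1 * 36 + 12
36 = 3 * 12 + 0
GCD = 12


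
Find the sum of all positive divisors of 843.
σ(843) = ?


Divisors of 843: 1, 3, 281, 843
Sum = 1 + 3 + 281 + 843 = 1128

σ(843) = 1128


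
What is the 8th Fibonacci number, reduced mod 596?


F(k) mod 596 for k=1..8:
1, 1, 2, 3, 5, 8, 13, 21
F(8) mod 596 = 21


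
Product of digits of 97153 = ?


9 × 7 × 1 × 5 × 3 = 945


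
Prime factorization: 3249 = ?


3249 / 3 = 1083
1083 / 3 = 361
361 / 19 = 19
19 / 19 = 1
3249 = 3^2 × 19^2


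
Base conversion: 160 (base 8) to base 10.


160 (base 8) = 112 (decimal)
112 (decimal) = 112 (base 10)


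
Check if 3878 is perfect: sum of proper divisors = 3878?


Proper divisors of 3878: 1, 2, 7, 14, 277, 554, 1939
Sum = 1 + 2 + 7 + 14 + 277 + 554 + 1939 = 2794

No, 3878 is not perfect (2794 ≠ 3878)


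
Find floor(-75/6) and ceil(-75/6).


-75/6 = -12.5000
floor = -13
ceil = -12

floor = -13, ceil = -12


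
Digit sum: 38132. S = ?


3 + 8 + 1 + 3 + 2 = 17


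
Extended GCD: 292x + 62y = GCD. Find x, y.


Tabular extended Euclidean (each row: r = 292*s + 62*t):
r=292, s=1, t=0
r=62, s=0, t=1
q=4: r=44, s=1, t=-4   [292*(1) + 62*(-4) = 44]
q=1: r=18, s=-1, t=5   [292*(-1) + 62*(5) = 18]
q=2: r=8, s=3, t=-14   [292*(3) + 62*(-14) = 8]
q=2: r=2, s=-7, t=33   [292*(-7) + 62*(33) = 2]
q=4: r=0, s=31, t=-146   [292*(31) + 62*(-146) = 0]
GCD = 2; from the row with r=2: x=-7, y=33
Check: 292*(-7) + 62*(33) = -2044 + 2046 = 2

GCD = 2, x = -7, y = 33


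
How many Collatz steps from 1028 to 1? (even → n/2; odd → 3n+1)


1028 → 514 → 257 → 772 → 386 → 193 → 580 → 290 → 145 → 436 → 218 → 109 → 328 → 164 → 82 → 41 → 124 → 62 → 31 → 94 → 47 → 142 → 71 → 214 → 107 → 322 → 161 → 484 → 242 → 121 → 364 → 182 → 91 → 274 → 137 → 412 → 206 → 103 → 310 → 155 → 466 → 233 → 700 → 350 → 175 → 526 → 263 → 790 → 395 → 1186 → 593 → 1780 → 890 → 445 → 1336 → 668 → 334 → 167 → 502 → 251 → 754 → 377 → 1132 → 566 → 283 → 850 → 425 → 1276 → 638 → 319 → 958 → 479 → 1438 → 719 → 2158 → 1079 → 3238 → 1619 → 4858 → 2429 → 7288 → 3644 → 1822 → 911 → 2734 → 1367 → 4102 → 2051 → 6154 → 3077 → 9232 → 4616 → 2308 → 1154 → 577 → 1732 → 866 → 433 → 1300 → 650 → 325 → 976 → 488 → 244 → 122 → 61 → 184 → 92 → 46 → 23 → 70 → 35 → 106 → 53 → 160 → 80 → 40 → 20 → 10 → 5 → 16 → 8 → 4 → 2 → 1
Total steps = 124

124 steps


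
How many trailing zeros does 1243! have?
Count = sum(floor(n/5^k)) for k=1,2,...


floor(1243/5) = 248
floor(1243/25) = 49
floor(1243/125) = 9
floor(1243/625) = 1
Total = 307

307 trailing zeros


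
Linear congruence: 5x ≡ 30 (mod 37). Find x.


GCD(5, 37) = 1, unique solution
a^(-1) mod 37 = 15
x = 15 * 30 mod 37 = 6

x ≡ 6 (mod 37)


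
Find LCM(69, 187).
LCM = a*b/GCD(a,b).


GCD(69, 187) = 1
LCM = 69*187/1 = 12903/1 = 12903

LCM = 12903


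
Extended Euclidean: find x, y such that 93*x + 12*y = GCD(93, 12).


Tabular extended Euclidean (each row: r = 93*s + 12*t):
r=93, s=1, t=0
r=12, s=0, t=1
q=7: r=9, s=1, t=-7   [93*(1) + 12*(-7) = 9]
q=1: r=3, s=-1, t=8   [93*(-1) + 12*(8) = 3]
q=3: r=0, s=4, t=-31   [93*(4) + 12*(-31) = 0]
GCD = 3; from the row with r=3: x=-1, y=8
Check: 93*(-1) + 12*(8) = -93 + 96 = 3

GCD = 3, x = -1, y = 8


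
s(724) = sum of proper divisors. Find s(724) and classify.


Proper divisors: 1, 2, 4, 181, 362
Sum = 1 + 2 + 4 + 181 + 362 = 550
550 < 724 → deficient

s(724) = 550 (deficient)


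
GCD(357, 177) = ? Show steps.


357 = 2 * 177 + 3
177 = 59 * 3 + 0
GCD = 3


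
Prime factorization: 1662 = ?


1662 / 2 = 831
831 / 3 = 277
277 / 277 = 1
1662 = 2 × 3 × 277


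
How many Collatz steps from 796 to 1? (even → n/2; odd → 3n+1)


796 → 398 → 199 → 598 → 299 → 898 → 449 → 1348 → 674 → 337 → 1012 → 506 → 253 → 760 → 380 → 190 → 95 → 286 → 143 → 430 → 215 → 646 → 323 → 970 → 485 → 1456 → 728 → 364 → 182 → 91 → 274 → 137 → 412 → 206 → 103 → 310 → 155 → 466 → 233 → 700 → 350 → 175 → 526 → 263 → 790 → 395 → 1186 → 593 → 1780 → 890 → 445 → 1336 → 668 → 334 → 167 → 502 → 251 → 754 → 377 → 1132 → 566 → 283 → 850 → 425 → 1276 → 638 → 319 → 958 → 479 → 1438 → 719 → 2158 → 1079 → 3238 → 1619 → 4858 → 2429 → 7288 → 3644 → 1822 → 911 → 2734 → 1367 → 4102 → 2051 → 6154 → 3077 → 9232 → 4616 → 2308 → 1154 → 577 → 1732 → 866 → 433 → 1300 → 650 → 325 → 976 → 488 → 244 → 122 → 61 → 184 → 92 → 46 → 23 → 70 → 35 → 106 → 53 → 160 → 80 → 40 → 20 → 10 → 5 → 16 → 8 → 4 → 2 → 1
Total steps = 121

121 steps


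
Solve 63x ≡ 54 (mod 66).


GCD(63, 66) = 3 divides 54
Divide: 21x ≡ 18 (mod 22)
x ≡ 4 (mod 22)


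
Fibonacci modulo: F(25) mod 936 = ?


F(k) mod 936 for k=1..25:
1, 1, 2, 3, 5, 8, 13, 21, 34, 55, 89, 144, 233, 377, 610, 51, 661, 712, 437, 213, 650, 863, 577, 504, 145
F(25) mod 936 = 145


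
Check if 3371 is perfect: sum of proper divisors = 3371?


Proper divisors of 3371: 1
Sum = 1 = 1

No, 3371 is not perfect (1 ≠ 3371)


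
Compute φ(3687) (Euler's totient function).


3687 = 3 × 1229
Prime factors: 3, 1229
φ(3687) = 3687 × (1-1/3) × (1-1/1229)
= 3687 × 2/3 × 1228/1229 = 2456

φ(3687) = 2456


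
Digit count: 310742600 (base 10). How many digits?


310742600 has 9 digits in base 10
floor(log10(310742600)) + 1 = floor(8.4924) + 1 = 9

9 digits (base 10)


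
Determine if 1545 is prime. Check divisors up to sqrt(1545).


1545 / 3 = 515 (exact division)
1545 is NOT prime.

No, 1545 is not prime


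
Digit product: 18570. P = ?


1 × 8 × 5 × 7 × 0 = 0


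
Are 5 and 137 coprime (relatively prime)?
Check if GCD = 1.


Euclidean algorithm:
137 = 27 * 5 + 2
5 = 2 * 2 + 1
2 = 2 * 1 + 0
GCD(5, 137) = 1

Yes, coprime (GCD = 1)


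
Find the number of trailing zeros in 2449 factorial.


floor(2449/5) = 489
floor(2449/25) = 97
floor(2449/125) = 19
floor(2449/625) = 3
Total = 608

608 trailing zeros


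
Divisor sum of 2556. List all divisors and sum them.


Divisors of 2556: 1, 2, 3, 4, 6, 9, 12, 18, 36, 71, 142, 213, 284, 426, 639, 852, 1278, 2556
Sum = 1 + 2 + 3 + 4 + 6 + 9 + 12 + 18 + 36 + 71 + 142 + 213 + 284 + 426 + 639 + 852 + 1278 + 2556 = 6552

σ(2556) = 6552


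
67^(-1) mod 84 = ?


Use the extended Euclidean algorithm on (84, 67); each row r = 84*s + 67*t:
r=84, s=1, t=0
r=67, s=0, t=1
q=1: r=17, s=1, t=-1   [84*(1) + 67*(-1) = 17]
q=3: r=16, s=-3, t=4   [84*(-3) + 67*(4) = 16]
q=1: r=1, s=4, t=-5   [84*(4) + 67*(-5) = 1]
q=16: r=0, s=-67, t=84   [84*(-67) + 67*(84) = 0]
GCD = 1 with t = -5, so 67*(-5) ≡ 1 (mod 84)
Inverse = -5 mod 84 = 79
Check: 67 * 79 = 5293 ≡ 1 (mod 84)

67^(-1) ≡ 79 (mod 84)


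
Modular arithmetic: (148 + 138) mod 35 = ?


148 + 138 = 286
286 mod 35 = 6


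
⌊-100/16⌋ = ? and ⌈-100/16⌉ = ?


-100/16 = -6.2500
floor = -7
ceil = -6

floor = -7, ceil = -6


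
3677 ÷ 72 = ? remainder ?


3677 = 72 * 51 + 5
Check: 3672 + 5 = 3677

q = 51, r = 5


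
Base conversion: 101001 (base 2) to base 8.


101001 (base 2) = 41 (decimal)
41 (decimal) = 51 (base 8)


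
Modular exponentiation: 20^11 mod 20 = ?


20^1 mod 20 = 0
20^2 mod 20 = 0
20^3 mod 20 = 0
20^4 mod 20 = 0
20^5 mod 20 = 0
20^6 mod 20 = 0
20^7 mod 20 = 0
20^8 mod 20 = 0
20^9 mod 20 = 0
20^10 mod 20 = 0
20^11 mod 20 = 0


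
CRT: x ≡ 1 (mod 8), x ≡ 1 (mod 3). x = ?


M = 8*3 = 24
M1 = M/8 = 3, M2 = M/3 = 8
M1^(-1) mod 8 = 3, M2^(-1) mod 3 = 2
x = 1*3*3 + 1*8*2 = 25
25 mod 24 = 1
Check: 1 mod 8 = 1 ✓, 1 mod 3 = 1 ✓

x ≡ 1 (mod 24)


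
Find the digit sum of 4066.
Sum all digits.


4 + 0 + 6 + 6 = 16


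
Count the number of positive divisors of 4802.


4802 = 2^1 × 7^4
d(4802) = (1+1) × (4+1) = 10

10 divisors


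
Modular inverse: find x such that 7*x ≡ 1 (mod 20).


Use the extended Euclidean algorithm on (20, 7); each row r = 20*s + 7*t:
r=20, s=1, t=0
r=7, s=0, t=1
q=2: r=6, s=1, t=-2   [20*(1) + 7*(-2) = 6]
q=1: r=1, s=-1, t=3   [20*(-1) + 7*(3) = 1]
q=6: r=0, s=7, t=-20   [20*(7) + 7*(-20) = 0]
GCD = 1 with t = 3, so 7*(3) ≡ 1 (mod 20)
Inverse = 3 mod 20 = 3
Check: 7 * 3 = 21 ≡ 1 (mod 20)

7^(-1) ≡ 3 (mod 20)


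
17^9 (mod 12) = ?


17^1 mod 12 = 5
17^2 mod 12 = 1
17^3 mod 12 = 5
17^4 mod 12 = 1
17^5 mod 12 = 5
17^6 mod 12 = 1
17^7 mod 12 = 5
17^8 mod 12 = 1
17^9 mod 12 = 5


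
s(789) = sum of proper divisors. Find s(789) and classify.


Proper divisors: 1, 3, 263
Sum = 1 + 3 + 263 = 267
267 < 789 → deficient

s(789) = 267 (deficient)


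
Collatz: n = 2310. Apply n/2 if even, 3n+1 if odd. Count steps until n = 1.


2310 → 1155 → 3466 → 1733 → 5200 → 2600 → 1300 → 650 → 325 → 976 → 488 → 244 → 122 → 61 → 184 → 92 → 46 → 23 → 70 → 35 → 106 → 53 → 160 → 80 → 40 → 20 → 10 → 5 → 16 → 8 → 4 → 2 → 1
Total steps = 32

32 steps


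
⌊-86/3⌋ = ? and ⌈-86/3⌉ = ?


-86/3 = -28.6667
floor = -29
ceil = -28

floor = -29, ceil = -28


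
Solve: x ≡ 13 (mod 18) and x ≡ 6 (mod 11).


M = 18*11 = 198
M1 = M/18 = 11, M2 = M/11 = 18
M1^(-1) mod 18 = 5, M2^(-1) mod 11 = 8
x = 13*11*5 + 6*18*8 = 1579
1579 mod 198 = 193
Check: 193 mod 18 = 13 ✓, 193 mod 11 = 6 ✓

x ≡ 193 (mod 198)


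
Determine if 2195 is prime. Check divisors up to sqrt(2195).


2195 / 5 = 439 (exact division)
2195 is NOT prime.

No, 2195 is not prime


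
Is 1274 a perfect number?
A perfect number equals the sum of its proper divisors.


Proper divisors of 1274: 1, 2, 7, 13, 14, 26, 49, 91, 98, 182, 637
Sum = 1 + 2 + 7 + 13 + 14 + 26 + 49 + 91 + 98 + 182 + 637 = 1120

No, 1274 is not perfect (1120 ≠ 1274)


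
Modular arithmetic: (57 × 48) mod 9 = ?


57 × 48 = 2736
2736 mod 9 = 0


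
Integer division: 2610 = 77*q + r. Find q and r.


2610 = 77 * 33 + 69
Check: 2541 + 69 = 2610

q = 33, r = 69


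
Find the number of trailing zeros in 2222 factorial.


floor(2222/5) = 444
floor(2222/25) = 88
floor(2222/125) = 17
floor(2222/625) = 3
Total = 552

552 trailing zeros


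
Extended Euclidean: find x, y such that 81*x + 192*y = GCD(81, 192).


Tabular extended Euclidean (each row: r = 81*s + 192*t):
r=81, s=1, t=0
r=192, s=0, t=1
q=0: r=81, s=1, t=0   [81*(1) + 192*(0) = 81]
q=2: r=30, s=-2, t=1   [81*(-2) + 192*(1) = 30]
q=2: r=21, s=5, t=-2   [81*(5) + 192*(-2) = 21]
q=1: r=9, s=-7, t=3   [81*(-7) + 192*(3) = 9]
q=2: r=3, s=19, t=-8   [81*(19) + 192*(-8) = 3]
q=3: r=0, s=-64, t=27   [81*(-64) + 192*(27) = 0]
GCD = 3; from the row with r=3: x=19, y=-8
Check: 81*(19) + 192*(-8) = 1539 - 1536 = 3

GCD = 3, x = 19, y = -8


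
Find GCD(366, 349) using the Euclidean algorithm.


366 = 1 * 349 + 17
349 = 20 * 17 + 9
17 = 1 * 9 + 8
9 = 1 * 8 + 1
8 = 8 * 1 + 0
GCD = 1


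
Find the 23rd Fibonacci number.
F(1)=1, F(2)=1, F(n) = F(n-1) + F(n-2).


Sequence: 1, 1, 2, 3, 5, 8, 13, 21, 34, 55, 89, 144, 233, 377, 610, 987, 1597, 2584, 4181, 6765, 10946, 17711, 28657
F(23) = 28657


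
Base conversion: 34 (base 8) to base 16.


34 (base 8) = 28 (decimal)
28 (decimal) = 1C (base 16)


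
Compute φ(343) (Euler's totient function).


343 = 7^3
Prime factors: 7
φ(343) = 343 × (1-1/7)
= 343 × 6/7 = 294

φ(343) = 294


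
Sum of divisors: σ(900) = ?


Divisors of 900: 1, 2, 3, 4, 5, 6, 9, 10, 12, 15, 18, 20, 25, 30, 36, 45, 50, 60, 75, 90, 100, 150, 180, 225, 300, 450, 900
Sum = 1 + 2 + 3 + 4 + 5 + 6 + 9 + 10 + 12 + 15 + 18 + 20 + 25 + 30 + 36 + 45 + 50 + 60 + 75 + 90 + 100 + 150 + 180 + 225 + 300 + 450 + 900 = 2821

σ(900) = 2821


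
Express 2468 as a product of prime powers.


2468 / 2 = 1234
1234 / 2 = 617
617 / 617 = 1
2468 = 2^2 × 617


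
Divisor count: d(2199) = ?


2199 = 3^1 × 733^1
d(2199) = (1+1) × (1+1) = 4

4 divisors


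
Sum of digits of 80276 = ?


8 + 0 + 2 + 7 + 6 = 23


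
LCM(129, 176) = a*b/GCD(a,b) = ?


GCD(129, 176) = 1
LCM = 129*176/1 = 22704/1 = 22704

LCM = 22704


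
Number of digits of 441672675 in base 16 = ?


441672675 in base 16 = 1A5363E3
Number of digits = 8

8 digits (base 16)


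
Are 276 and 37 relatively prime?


Euclidean algorithm:
276 = 7 * 37 + 17
37 = 2 * 17 + 3
17 = 5 * 3 + 2
3 = 1 * 2 + 1
2 = 2 * 1 + 0
GCD(276, 37) = 1

Yes, coprime (GCD = 1)


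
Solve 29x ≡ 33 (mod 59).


GCD(29, 59) = 1, unique solution
a^(-1) mod 59 = 57
x = 57 * 33 mod 59 = 52

x ≡ 52 (mod 59)


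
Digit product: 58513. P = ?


5 × 8 × 5 × 1 × 3 = 600


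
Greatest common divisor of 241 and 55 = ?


241 = 4 * 55 + 21
55 = 2 * 21 + 13
21 = 1 * 13 + 8
13 = 1 * 8 + 5
8 = 1 * 5 + 3
5 = 1 * 3 + 2
3 = 1 * 2 + 1
2 = 2 * 1 + 0
GCD = 1


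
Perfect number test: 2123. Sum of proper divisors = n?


Proper divisors of 2123: 1, 11, 193
Sum = 1 + 11 + 193 = 205

No, 2123 is not perfect (205 ≠ 2123)


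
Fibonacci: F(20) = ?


Sequence: 1, 1, 2, 3, 5, 8, 13, 21, 34, 55, 89, 144, 233, 377, 610, 987, 1597, 2584, 4181, 6765
F(20) = 6765


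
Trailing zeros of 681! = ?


floor(681/5) = 136
floor(681/25) = 27
floor(681/125) = 5
floor(681/625) = 1
Total = 169

169 trailing zeros


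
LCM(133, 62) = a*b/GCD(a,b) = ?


GCD(133, 62) = 1
LCM = 133*62/1 = 8246/1 = 8246

LCM = 8246


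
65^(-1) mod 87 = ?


Use the extended Euclidean algorithm on (87, 65); each row r = 87*s + 65*t:
r=87, s=1, t=0
r=65, s=0, t=1
q=1: r=22, s=1, t=-1   [87*(1) + 65*(-1) = 22]
q=2: r=21, s=-2, t=3   [87*(-2) + 65*(3) = 21]
q=1: r=1, s=3, t=-4   [87*(3) + 65*(-4) = 1]
q=21: r=0, s=-65, t=87   [87*(-65) + 65*(87) = 0]
GCD = 1 with t = -4, so 65*(-4) ≡ 1 (mod 87)
Inverse = -4 mod 87 = 83
Check: 65 * 83 = 5395 ≡ 1 (mod 87)

65^(-1) ≡ 83 (mod 87)


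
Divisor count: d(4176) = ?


4176 = 2^4 × 3^2 × 29^1
d(4176) = (4+1) × (2+1) × (1+1) = 30

30 divisors


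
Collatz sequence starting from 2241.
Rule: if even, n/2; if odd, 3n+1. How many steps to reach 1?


2241 → 6724 → 3362 → 1681 → 5044 → 2522 → 1261 → 3784 → 1892 → 946 → 473 → 1420 → 710 → 355 → 1066 → 533 → 1600 → 800 → 400 → 200 → 100 → 50 → 25 → 76 → 38 → 19 → 58 → 29 → 88 → 44 → 22 → 11 → 34 → 17 → 52 → 26 → 13 → 40 → 20 → 10 → 5 → 16 → 8 → 4 → 2 → 1
Total steps = 45

45 steps


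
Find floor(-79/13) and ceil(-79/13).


-79/13 = -6.0769
floor = -7
ceil = -6

floor = -7, ceil = -6


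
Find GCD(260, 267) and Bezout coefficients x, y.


Tabular extended Euclidean (each row: r = 260*s + 267*t):
r=260, s=1, t=0
r=267, s=0, t=1
q=0: r=260, s=1, t=0   [260*(1) + 267*(0) = 260]
q=1: r=7, s=-1, t=1   [260*(-1) + 267*(1) = 7]
q=37: r=1, s=38, t=-37   [260*(38) + 267*(-37) = 1]
q=7: r=0, s=-267, t=260   [260*(-267) + 267*(260) = 0]
GCD = 1; from the row with r=1: x=38, y=-37
Check: 260*(38) + 267*(-37) = 9880 - 9879 = 1

GCD = 1, x = 38, y = -37


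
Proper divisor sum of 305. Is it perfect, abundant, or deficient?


Proper divisors: 1, 5, 61
Sum = 1 + 5 + 61 = 67
67 < 305 → deficient

s(305) = 67 (deficient)


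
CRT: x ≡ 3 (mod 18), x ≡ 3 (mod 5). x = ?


M = 18*5 = 90
M1 = M/18 = 5, M2 = M/5 = 18
M1^(-1) mod 18 = 11, M2^(-1) mod 5 = 2
x = 3*5*11 + 3*18*2 = 273
273 mod 90 = 3
Check: 3 mod 18 = 3 ✓, 3 mod 5 = 3 ✓

x ≡ 3 (mod 90)


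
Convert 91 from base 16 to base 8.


91 (base 16) = 145 (decimal)
145 (decimal) = 221 (base 8)


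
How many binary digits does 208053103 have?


208053103 in base 2 = 1100011001101010001101101111
Number of digits = 28

28 digits (base 2)


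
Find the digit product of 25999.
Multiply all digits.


2 × 5 × 9 × 9 × 9 = 7290


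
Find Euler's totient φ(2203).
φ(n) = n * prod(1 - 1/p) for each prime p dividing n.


2203 = 2203
Prime factors: 2203
φ(2203) = 2203 × (1-1/2203)
= 2203 × 2202/2203 = 2202

φ(2203) = 2202


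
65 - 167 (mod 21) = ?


65 - 167 = -102
-102 mod 21 = 3


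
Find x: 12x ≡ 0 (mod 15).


GCD(12, 15) = 3 divides 0
Divide: 4x ≡ 0 (mod 5)
x ≡ 0 (mod 5)


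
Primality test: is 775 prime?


775 / 5 = 155 (exact division)
775 is NOT prime.

No, 775 is not prime


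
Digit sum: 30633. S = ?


3 + 0 + 6 + 3 + 3 = 15


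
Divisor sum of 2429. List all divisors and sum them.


Divisors of 2429: 1, 7, 347, 2429
Sum = 1 + 7 + 347 + 2429 = 2784

σ(2429) = 2784


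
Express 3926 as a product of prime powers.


3926 / 2 = 1963
1963 / 13 = 151
151 / 151 = 1
3926 = 2 × 13 × 151


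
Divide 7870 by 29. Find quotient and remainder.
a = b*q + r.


7870 = 29 * 271 + 11
Check: 7859 + 11 = 7870

q = 271, r = 11


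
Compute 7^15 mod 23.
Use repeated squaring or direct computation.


7^1 mod 23 = 7
7^2 mod 23 = 3
7^3 mod 23 = 21
7^4 mod 23 = 9
7^5 mod 23 = 17
7^6 mod 23 = 4
7^7 mod 23 = 5
7^8 mod 23 = 12
7^9 mod 23 = 15
7^10 mod 23 = 13
7^11 mod 23 = 22
7^12 mod 23 = 16
7^13 mod 23 = 20
7^14 mod 23 = 2
7^15 mod 23 = 14


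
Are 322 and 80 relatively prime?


Euclidean algorithm:
322 = 4 * 80 + 2
80 = 40 * 2 + 0
GCD(322, 80) = 2

No, not coprime (GCD = 2)


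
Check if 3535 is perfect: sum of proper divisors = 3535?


Proper divisors of 3535: 1, 5, 7, 35, 101, 505, 707
Sum = 1 + 5 + 7 + 35 + 101 + 505 + 707 = 1361

No, 3535 is not perfect (1361 ≠ 3535)


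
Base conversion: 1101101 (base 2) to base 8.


1101101 (base 2) = 109 (decimal)
109 (decimal) = 155 (base 8)


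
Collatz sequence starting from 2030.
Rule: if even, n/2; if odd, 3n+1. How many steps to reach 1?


2030 → 1015 → 3046 → 1523 → 4570 → 2285 → 6856 → 3428 → 1714 → 857 → 2572 → 1286 → 643 → 1930 → 965 → 2896 → 1448 → 724 → 362 → 181 → 544 → 272 → 136 → 68 → 34 → 17 → 52 → 26 → 13 → 40 → 20 → 10 → 5 → 16 → 8 → 4 → 2 → 1
Total steps = 37

37 steps
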